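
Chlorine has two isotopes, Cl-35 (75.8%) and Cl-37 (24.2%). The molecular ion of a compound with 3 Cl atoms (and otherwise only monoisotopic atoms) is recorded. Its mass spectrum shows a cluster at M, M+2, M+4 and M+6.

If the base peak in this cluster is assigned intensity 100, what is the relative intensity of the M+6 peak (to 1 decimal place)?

(0.758 + 0.242)^3 gives M 0.4355, M+2 0.4171, M+4 0.1332, M+6 0.0142; the largest is M.
P(M) = C(3,0) × 0.758^3 × 0.242^0 = 1 × 0.43551951 × 1.0000 = 0.435520 (base)
P(M+6) = C(3,3) × 0.758^0 × 0.242^3 = 1 × 1.0000 × 0.01417249 = 0.014172
Relative intensity = 0.014172 / 0.435520 × 100 = 3.3

3.3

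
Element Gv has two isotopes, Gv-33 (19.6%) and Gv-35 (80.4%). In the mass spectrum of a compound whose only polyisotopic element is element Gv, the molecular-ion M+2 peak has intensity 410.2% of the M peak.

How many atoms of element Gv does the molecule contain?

1

For n independent Gv atoms, I(M+2)/I(M) = n · (abundance Gv-35) / (abundance Gv-33) = n · 0.804/0.196.
n = 4.102 × 0.196/0.804 = 1.00 ≈ 1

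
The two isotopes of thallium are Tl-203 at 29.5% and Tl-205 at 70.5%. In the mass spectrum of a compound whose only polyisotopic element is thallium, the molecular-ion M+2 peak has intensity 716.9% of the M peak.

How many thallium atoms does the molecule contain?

The M+2/M ratio from n Tl atoms is n · q/p = n · 0.705/0.295.
n = 7.169 × 0.295/0.705 = 3.00 ≈ 3

3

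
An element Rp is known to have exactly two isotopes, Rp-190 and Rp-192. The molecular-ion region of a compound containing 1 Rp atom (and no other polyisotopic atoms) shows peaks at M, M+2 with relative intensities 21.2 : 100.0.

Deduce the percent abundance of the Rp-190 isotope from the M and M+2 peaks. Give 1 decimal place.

17.5%

If p is the fraction of Rp that is Rp-190, then I(M+2)/I(M) = [C(1,1)·p^0·(1−p)] / p^1 = 1·(1−p)/p = 100.0/21.2 = 4.7170
(1−p)/p = 4.7170/1 = 4.7170  ⇒  p = 1/(1 + 4.7170) = 0.1749
Rp-190: 17.5%, Rp-192: 82.5%.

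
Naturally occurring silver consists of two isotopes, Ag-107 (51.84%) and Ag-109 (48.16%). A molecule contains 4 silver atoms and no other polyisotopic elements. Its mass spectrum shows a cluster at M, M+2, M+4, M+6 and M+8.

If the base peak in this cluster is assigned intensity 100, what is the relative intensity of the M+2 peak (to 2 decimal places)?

Term probabilities: M 0.0722, M+2 0.2684, M+4 0.3740, M+6 0.2316, M+8 0.0538. Base peak = M+4.
P(M+4) = C(4,2) × 0.5184^2 × 0.4816^2 = 6 × 0.26873856 × 0.23193856 = 0.373985 (base)
P(M+2) = C(4,1) × 0.5184^3 × 0.4816^1 = 4 × 0.13931407 × 0.4816 = 0.268375
Relative intensity = 0.268375 / 0.373985 × 100 = 71.76

71.76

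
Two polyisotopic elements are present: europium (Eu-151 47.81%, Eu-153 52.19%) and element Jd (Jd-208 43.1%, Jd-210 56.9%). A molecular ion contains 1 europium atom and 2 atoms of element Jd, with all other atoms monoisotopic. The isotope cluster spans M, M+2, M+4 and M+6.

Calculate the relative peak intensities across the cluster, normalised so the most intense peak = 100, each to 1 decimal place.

21.6 : 80.7 : 100.0 : 41.1

Europium pattern (n=1): 0.4781 : 0.5219
Element Jd pattern (n=2): 0.185761 : 0.490478 : 0.323761
Convolve the two distributions (both contribute in 2-u steps):
  M: 0.4781×0.185761 = 0.088812
  M+2: 0.4781×0.490478 + 0.5219×0.185761 = 0.331446
  M+4: 0.4781×0.323761 + 0.5219×0.490478 = 0.410771
  M+6: 0.5219×0.323761 = 0.168971
Scale to base peak (0.410771) = 100: 21.6 : 80.7 : 100.0 : 41.1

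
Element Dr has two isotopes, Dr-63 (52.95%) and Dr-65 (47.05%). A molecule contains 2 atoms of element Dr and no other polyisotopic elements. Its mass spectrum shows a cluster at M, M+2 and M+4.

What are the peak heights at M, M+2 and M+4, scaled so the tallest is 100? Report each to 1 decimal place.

56.3 : 100.0 : 44.4

The 2 Dr atoms are independent, so intensities follow the terms of (0.5295 + 0.4705)^2.
P(M) = 0.5295^2 = 0.280370
P(M+2) = 2 × 0.5295^1 × 0.4705^1 = 0.498259
P(M+4) = 0.4705^2 = 0.221370
The M+2 peak is largest (0.498259); scaling to 100 gives 56.3 : 100.0 : 44.4.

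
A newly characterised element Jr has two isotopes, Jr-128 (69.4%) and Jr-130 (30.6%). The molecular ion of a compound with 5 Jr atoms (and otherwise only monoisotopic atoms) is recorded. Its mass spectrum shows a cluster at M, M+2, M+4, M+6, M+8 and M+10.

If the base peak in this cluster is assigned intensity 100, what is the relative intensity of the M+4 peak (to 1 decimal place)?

Binomial terms of (0.694 + 0.306)^5: M 0.1610, M+2 0.3549, M+4 0.3130, M+6 0.1380, M+8 0.0304, M+10 0.0027 → M+2 is the base peak.
P(M+2) = C(5,1) × 0.694^4 × 0.306^1 = 5 × 0.23197324 × 0.3060 = 0.354919 (base)
P(M+4) = C(5,2) × 0.694^3 × 0.306^2 = 10 × 0.33425538 × 0.093636 = 0.312983
Relative intensity = 0.312983 / 0.354919 × 100 = 88.2

88.2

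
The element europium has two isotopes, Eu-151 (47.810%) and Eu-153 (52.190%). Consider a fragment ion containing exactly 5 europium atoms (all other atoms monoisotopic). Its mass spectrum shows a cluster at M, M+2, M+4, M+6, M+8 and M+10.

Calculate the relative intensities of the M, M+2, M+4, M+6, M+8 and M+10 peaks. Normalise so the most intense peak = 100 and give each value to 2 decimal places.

Each Eu atom is independently Eu-151 (p = 0.47810) or Eu-153 (q = 0.52190); the cluster is the binomial expansion (p + q)^5.
P(M) = 0.47810^5 = 0.024980
P(M+2) = 5 × 0.47810^4 × 0.52190^1 = 0.136343
P(M+4) = 10 × 0.47810^3 × 0.52190^2 = 0.297667
P(M+6) = 10 × 0.47810^2 × 0.52190^3 = 0.324937
P(M+8) = 5 × 0.47810^1 × 0.52190^4 = 0.177353
P(M+10) = 0.52190^5 = 0.038720
The M+6 peak is largest (0.324937); scaling to 100 gives 7.69 : 41.96 : 91.61 : 100.00 : 54.58 : 11.92.

7.69 : 41.96 : 91.61 : 100.00 : 54.58 : 11.92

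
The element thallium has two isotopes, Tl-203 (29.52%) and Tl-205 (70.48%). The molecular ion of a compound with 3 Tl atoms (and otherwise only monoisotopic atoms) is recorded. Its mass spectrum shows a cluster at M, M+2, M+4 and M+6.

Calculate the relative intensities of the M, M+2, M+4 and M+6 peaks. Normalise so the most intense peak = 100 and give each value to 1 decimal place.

Expanding (0.2952 + 0.7048)^3:
P(M) = 0.2952^3 = 0.025725
P(M+2) = 3 × 0.2952^2 × 0.7048^1 = 0.184255
P(M+4) = 3 × 0.2952^1 × 0.7048^2 = 0.439916
P(M+6) = 0.7048^3 = 0.350104
The M+4 peak is largest (0.439916); scaling to 100 gives 5.8 : 41.9 : 100.0 : 79.6.

5.8 : 41.9 : 100.0 : 79.6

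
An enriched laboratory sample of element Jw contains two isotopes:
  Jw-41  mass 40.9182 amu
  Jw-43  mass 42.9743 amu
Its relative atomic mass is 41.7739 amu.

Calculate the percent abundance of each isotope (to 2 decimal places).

With x = fraction of Jw-41 (so Jw-43 is 1 − x):
40.9182·x + 42.9743·(1 − x) = 41.7739
(40.9182 − 42.9743)·x = 41.7739 − 42.9743
x = -1.2004 / -2.0561 = 0.58382 → 58.38% Jw-41, 41.62% Jw-43.

Jw-41: 58.38%, Jw-43: 41.62%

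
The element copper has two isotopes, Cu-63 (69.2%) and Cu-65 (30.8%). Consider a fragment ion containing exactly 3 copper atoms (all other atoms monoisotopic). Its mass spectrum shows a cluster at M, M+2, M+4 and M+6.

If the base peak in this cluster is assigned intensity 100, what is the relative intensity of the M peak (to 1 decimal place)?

74.9

(0.692 + 0.308)^3 gives M 0.3314, M+2 0.4425, M+4 0.1969, M+6 0.0292; the largest is M+2.
P(M+2) = C(3,1) × 0.692^2 × 0.308^1 = 3 × 0.478864 × 0.3080 = 0.442470 (base)
P(M) = C(3,0) × 0.692^3 × 0.308^0 = 1 × 0.33137389 × 1.0000 = 0.331374
Relative intensity = 0.331374 / 0.442470 × 100 = 74.9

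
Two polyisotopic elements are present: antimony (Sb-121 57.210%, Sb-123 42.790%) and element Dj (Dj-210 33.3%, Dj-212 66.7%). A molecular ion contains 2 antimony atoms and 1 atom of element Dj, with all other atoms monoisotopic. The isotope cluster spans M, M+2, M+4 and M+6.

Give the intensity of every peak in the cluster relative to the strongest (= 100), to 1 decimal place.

28.1 : 98.4 : 100.0 : 31.5

Antimony pattern (n=2): 0.32729841 : 0.48960318 : 0.18309841
Element Dj pattern (n=1): 0.3330 : 0.6670
Convolve the two distributions (both contribute in 2-u steps):
  M: 0.32729841×0.3330 = 0.108990
  M+2: 0.32729841×0.6670 + 0.48960318×0.3330 = 0.381346
  M+4: 0.48960318×0.6670 + 0.18309841×0.3330 = 0.387537
  M+6: 0.18309841×0.6670 = 0.122127
Scale to base peak (0.387537) = 100: 28.1 : 98.4 : 100.0 : 31.5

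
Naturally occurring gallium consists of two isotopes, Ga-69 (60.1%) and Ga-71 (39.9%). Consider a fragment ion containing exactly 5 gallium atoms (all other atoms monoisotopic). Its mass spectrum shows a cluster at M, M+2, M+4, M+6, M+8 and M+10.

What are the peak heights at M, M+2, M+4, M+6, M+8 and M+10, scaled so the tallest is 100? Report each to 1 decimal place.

22.7 : 75.3 : 100.0 : 66.4 : 22.0 : 2.9

Each Ga atom is independently Ga-69 (p = 0.601) or Ga-71 (q = 0.399); the cluster is the binomial expansion (p + q)^5.
P(M) = 0.601^5 = 0.078410
P(M+2) = 5 × 0.601^4 × 0.399^1 = 0.260280
P(M+4) = 10 × 0.601^3 × 0.399^2 = 0.345596
P(M+6) = 10 × 0.601^2 × 0.399^3 = 0.229439
P(M+8) = 5 × 0.601^1 × 0.399^4 = 0.076162
P(M+10) = 0.399^5 = 0.010113
The M+4 peak is largest (0.345596); scaling to 100 gives 22.7 : 75.3 : 100.0 : 66.4 : 22.0 : 2.9.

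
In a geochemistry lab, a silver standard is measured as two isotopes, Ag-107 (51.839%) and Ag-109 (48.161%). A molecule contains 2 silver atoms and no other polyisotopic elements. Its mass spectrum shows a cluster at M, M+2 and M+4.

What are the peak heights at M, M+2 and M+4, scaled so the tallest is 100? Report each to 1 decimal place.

Each Ag atom is independently Ag-107 (p = 0.51839) or Ag-109 (q = 0.48161); the cluster is the binomial expansion (p + q)^2.
P(M) = 0.51839^2 = 0.268728
P(M+2) = 2 × 0.51839^1 × 0.48161^1 = 0.499324
P(M+4) = 0.48161^2 = 0.231948
The M+2 peak is largest (0.499324); scaling to 100 gives 53.8 : 100.0 : 46.5.

53.8 : 100.0 : 46.5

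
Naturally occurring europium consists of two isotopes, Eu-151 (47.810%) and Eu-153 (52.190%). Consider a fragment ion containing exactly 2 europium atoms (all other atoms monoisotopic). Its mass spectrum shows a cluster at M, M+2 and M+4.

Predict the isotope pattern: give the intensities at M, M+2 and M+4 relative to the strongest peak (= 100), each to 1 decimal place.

45.8 : 100.0 : 54.6

The 2 Eu atoms are independent, so intensities follow the terms of (0.47810 + 0.52190)^2.
P(M) = 0.47810^2 = 0.228580
P(M+2) = 2 × 0.47810^1 × 0.52190^1 = 0.499041
P(M+4) = 0.52190^2 = 0.272380
The M+2 peak is largest (0.499041); scaling to 100 gives 45.8 : 100.0 : 54.6.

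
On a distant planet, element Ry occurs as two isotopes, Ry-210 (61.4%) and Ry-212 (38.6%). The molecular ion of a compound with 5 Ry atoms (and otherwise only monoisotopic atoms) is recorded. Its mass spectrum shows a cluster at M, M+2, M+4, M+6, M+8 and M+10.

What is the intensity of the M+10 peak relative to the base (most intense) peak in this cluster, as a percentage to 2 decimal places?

Binomial terms of (0.614 + 0.386)^5: M 0.0873, M+2 0.2743, M+4 0.3449, M+6 0.2168, M+8 0.0682, M+10 0.0086 → M+4 is the base peak.
P(M+4) = C(5,2) × 0.614^3 × 0.386^2 = 10 × 0.23147554 × 0.148996 = 0.344889 (base)
P(M+10) = C(5,5) × 0.614^0 × 0.386^5 = 1 × 1.0000 × 0.00856913 = 0.008569
Relative intensity = 0.008569 / 0.344889 × 100 = 2.48

2.48%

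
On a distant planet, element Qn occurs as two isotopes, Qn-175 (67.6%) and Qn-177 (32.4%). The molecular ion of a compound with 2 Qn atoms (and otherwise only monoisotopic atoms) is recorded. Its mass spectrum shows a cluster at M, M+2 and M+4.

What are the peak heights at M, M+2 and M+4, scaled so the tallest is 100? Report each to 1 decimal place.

100.0 : 95.9 : 23.0

Each Qn atom is independently Qn-175 (p = 0.676) or Qn-177 (q = 0.324); the cluster is the binomial expansion (p + q)^2.
P(M) = 0.676^2 = 0.456976
P(M+2) = 2 × 0.676^1 × 0.324^1 = 0.438048
P(M+4) = 0.324^2 = 0.104976
The M peak is largest (0.456976); scaling to 100 gives 100.0 : 95.9 : 23.0.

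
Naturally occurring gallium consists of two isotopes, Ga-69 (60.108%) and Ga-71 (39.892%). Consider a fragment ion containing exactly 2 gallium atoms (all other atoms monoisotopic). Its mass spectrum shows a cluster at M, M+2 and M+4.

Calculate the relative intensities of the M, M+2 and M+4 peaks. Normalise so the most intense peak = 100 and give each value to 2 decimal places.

Each Ga atom is independently Ga-69 (p = 0.60108) or Ga-71 (q = 0.39892); the cluster is the binomial expansion (p + q)^2.
P(M) = 0.60108^2 = 0.361297
P(M+2) = 2 × 0.60108^1 × 0.39892^1 = 0.479566
P(M+4) = 0.39892^2 = 0.159137
The M+2 peak is largest (0.479566); scaling to 100 gives 75.34 : 100.00 : 33.18.

75.34 : 100.00 : 33.18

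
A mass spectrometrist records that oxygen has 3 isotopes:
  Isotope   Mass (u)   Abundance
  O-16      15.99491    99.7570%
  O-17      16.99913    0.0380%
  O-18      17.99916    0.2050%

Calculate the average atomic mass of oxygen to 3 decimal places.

Weight each isotope mass by its fractional abundance: 0.997570 × 15.99491 + 0.000380 × 16.99913 + 0.002050 × 17.99916
= 15.956042 + 0.006460 + 0.036898 = 15.999400 u

15.999 u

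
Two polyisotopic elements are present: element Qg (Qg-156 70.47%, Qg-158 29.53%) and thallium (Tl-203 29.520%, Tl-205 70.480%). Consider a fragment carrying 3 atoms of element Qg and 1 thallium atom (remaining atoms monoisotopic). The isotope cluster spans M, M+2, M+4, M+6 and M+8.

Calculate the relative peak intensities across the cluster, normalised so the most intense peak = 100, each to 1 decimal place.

Element Qg pattern (n=3): 0.34995549 : 0.43993979 : 0.18435394 : 0.02575078
Thallium pattern (n=1): 0.2952 : 0.7048
Convolve the two distributions (both contribute in 2-u steps):
  M: 0.34995549×0.2952 = 0.103307
  M+2: 0.34995549×0.7048 + 0.43993979×0.2952 = 0.376519
  M+4: 0.43993979×0.7048 + 0.18435394×0.2952 = 0.364491
  M+6: 0.18435394×0.7048 + 0.02575078×0.2952 = 0.137534
  M+8: 0.02575078×0.7048 = 0.018149
Scale to base peak (0.376519) = 100: 27.4 : 100.0 : 96.8 : 36.5 : 4.8

27.4 : 100.0 : 96.8 : 36.5 : 4.8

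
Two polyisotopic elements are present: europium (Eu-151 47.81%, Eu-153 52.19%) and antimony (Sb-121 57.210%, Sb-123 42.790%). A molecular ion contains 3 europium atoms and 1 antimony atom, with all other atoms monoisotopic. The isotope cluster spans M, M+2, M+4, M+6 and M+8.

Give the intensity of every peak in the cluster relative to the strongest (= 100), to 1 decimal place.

Europium pattern (n=3): 0.10928391 : 0.3578871 : 0.39067407 : 0.14215492
Antimony pattern (n=1): 0.5721 : 0.4279
Convolve the two distributions (both contribute in 2-u steps):
  M: 0.10928391×0.5721 = 0.062521
  M+2: 0.10928391×0.4279 + 0.3578871×0.5721 = 0.251510
  M+4: 0.3578871×0.4279 + 0.39067407×0.5721 = 0.376645
  M+6: 0.39067407×0.4279 + 0.14215492×0.5721 = 0.248496
  M+8: 0.14215492×0.4279 = 0.060828
Scale to base peak (0.376645) = 100: 16.6 : 66.8 : 100.0 : 66.0 : 16.1

16.6 : 66.8 : 100.0 : 66.0 : 16.1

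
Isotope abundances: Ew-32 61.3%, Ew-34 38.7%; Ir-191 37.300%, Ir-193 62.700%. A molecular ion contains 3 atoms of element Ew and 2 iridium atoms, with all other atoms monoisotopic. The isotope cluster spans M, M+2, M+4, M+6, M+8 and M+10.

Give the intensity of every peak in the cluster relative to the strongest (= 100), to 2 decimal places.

Element Ew pattern (n=3): 0.2303464 : 0.43626781 : 0.27542519 : 0.0579606
Iridium pattern (n=2): 0.139129 : 0.467742 : 0.393129
Convolve the two distributions (both contribute in 2-u steps):
  M: 0.2303464×0.139129 = 0.032048
  M+2: 0.2303464×0.467742 + 0.43626781×0.139129 = 0.168440
  M+4: 0.2303464×0.393129 + 0.43626781×0.467742 + 0.27542519×0.139129 = 0.332936
  M+6: 0.43626781×0.393129 + 0.27542519×0.467742 + 0.0579606×0.139129 = 0.308401
  M+8: 0.27542519×0.393129 + 0.0579606×0.467742 = 0.135388
  M+10: 0.0579606×0.393129 = 0.022786
Scale to base peak (0.332936) = 100: 9.63 : 50.59 : 100.00 : 92.63 : 40.66 : 6.84

9.63 : 50.59 : 100.00 : 92.63 : 40.66 : 6.84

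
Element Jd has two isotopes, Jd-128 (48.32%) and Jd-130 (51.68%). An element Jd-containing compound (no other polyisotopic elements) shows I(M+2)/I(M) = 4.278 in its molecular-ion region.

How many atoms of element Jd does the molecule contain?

With n Jd atoms, P(M+2)/P(M) = C(n,1)·p^(n−1)q / p^n = n·q/p = n · 0.5168/0.4832.
n = 4.278 × 0.4832/0.5168 = 4.00 ≈ 4

4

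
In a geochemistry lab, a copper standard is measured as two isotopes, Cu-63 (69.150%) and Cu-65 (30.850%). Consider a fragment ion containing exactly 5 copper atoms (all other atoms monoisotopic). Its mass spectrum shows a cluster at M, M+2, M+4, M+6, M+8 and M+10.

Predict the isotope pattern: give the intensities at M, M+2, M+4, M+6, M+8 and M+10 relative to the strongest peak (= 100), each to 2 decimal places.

Expanding (0.69150 + 0.30850)^5:
P(M) = 0.69150^5 = 0.158111
P(M+2) = 5 × 0.69150^4 × 0.30850^1 = 0.352691
P(M+4) = 10 × 0.69150^3 × 0.30850^2 = 0.314693
P(M+6) = 10 × 0.69150^2 × 0.30850^3 = 0.140394
P(M+8) = 5 × 0.69150^1 × 0.30850^4 = 0.031317
P(M+10) = 0.30850^5 = 0.002794
The M+2 peak is largest (0.352691); scaling to 100 gives 44.83 : 100.00 : 89.23 : 39.81 : 8.88 : 0.79.

44.83 : 100.00 : 89.23 : 39.81 : 8.88 : 0.79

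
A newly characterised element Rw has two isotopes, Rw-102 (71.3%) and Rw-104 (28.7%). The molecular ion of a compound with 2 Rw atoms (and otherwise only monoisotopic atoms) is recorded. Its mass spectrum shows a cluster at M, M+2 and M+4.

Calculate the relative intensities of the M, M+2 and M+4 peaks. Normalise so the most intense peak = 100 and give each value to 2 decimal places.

Each Rw atom is independently Rw-102 (p = 0.713) or Rw-104 (q = 0.287); the cluster is the binomial expansion (p + q)^2.
P(M) = 0.713^2 = 0.508369
P(M+2) = 2 × 0.713^1 × 0.287^1 = 0.409262
P(M+4) = 0.287^2 = 0.082369
The M peak is largest (0.508369); scaling to 100 gives 100.00 : 80.50 : 16.20.

100.00 : 80.50 : 16.20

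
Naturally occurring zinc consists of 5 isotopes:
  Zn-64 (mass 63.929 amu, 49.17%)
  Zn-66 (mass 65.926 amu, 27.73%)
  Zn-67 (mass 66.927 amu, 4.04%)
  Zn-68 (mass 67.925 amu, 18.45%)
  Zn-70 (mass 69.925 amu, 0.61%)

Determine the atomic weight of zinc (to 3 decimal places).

Weight each isotope mass by its fractional abundance: 0.4917 × 63.929 + 0.2773 × 65.926 + 0.0404 × 66.927 + 0.1845 × 67.925 + 0.0061 × 69.925
= 31.4339 + 18.2813 + 2.7039 + 12.5322 + 0.4265 = 65.3778 amu

65.378 amu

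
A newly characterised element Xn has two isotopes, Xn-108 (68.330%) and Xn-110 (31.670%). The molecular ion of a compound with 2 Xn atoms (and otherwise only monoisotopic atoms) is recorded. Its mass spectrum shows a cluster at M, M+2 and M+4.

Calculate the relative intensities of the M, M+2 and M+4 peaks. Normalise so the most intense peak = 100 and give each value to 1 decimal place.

100.0 : 92.7 : 21.5

Expanding (0.68330 + 0.31670)^2:
P(M) = 0.68330^2 = 0.466899
P(M+2) = 2 × 0.68330^1 × 0.31670^1 = 0.432802
P(M+4) = 0.31670^2 = 0.100299
The M peak is largest (0.466899); scaling to 100 gives 100.0 : 92.7 : 21.5.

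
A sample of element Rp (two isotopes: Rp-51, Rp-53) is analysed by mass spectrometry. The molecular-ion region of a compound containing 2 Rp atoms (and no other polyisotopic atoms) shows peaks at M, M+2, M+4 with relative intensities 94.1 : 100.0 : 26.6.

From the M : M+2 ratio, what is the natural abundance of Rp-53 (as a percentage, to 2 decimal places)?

If p is the fraction of Rp that is Rp-51, then I(M+2)/I(M) = [C(2,1)·p^1·(1−p)] / p^2 = 2·(1−p)/p = 100.0/94.1 = 1.0627
(1−p)/p = 1.0627/2 = 0.5313  ⇒  p = 1/(1 + 0.5313) = 0.6530
Rp-51: 65.30%, Rp-53: 34.70%.

34.70%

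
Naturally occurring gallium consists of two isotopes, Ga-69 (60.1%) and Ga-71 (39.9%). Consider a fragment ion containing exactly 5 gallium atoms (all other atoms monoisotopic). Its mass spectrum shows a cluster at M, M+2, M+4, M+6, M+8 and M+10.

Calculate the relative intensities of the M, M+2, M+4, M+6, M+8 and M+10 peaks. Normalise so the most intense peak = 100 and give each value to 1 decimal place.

Each Ga atom is independently Ga-69 (p = 0.601) or Ga-71 (q = 0.399); the cluster is the binomial expansion (p + q)^5.
P(M) = 0.601^5 = 0.078410
P(M+2) = 5 × 0.601^4 × 0.399^1 = 0.260280
P(M+4) = 10 × 0.601^3 × 0.399^2 = 0.345596
P(M+6) = 10 × 0.601^2 × 0.399^3 = 0.229439
P(M+8) = 5 × 0.601^1 × 0.399^4 = 0.076162
P(M+10) = 0.399^5 = 0.010113
The M+4 peak is largest (0.345596); scaling to 100 gives 22.7 : 75.3 : 100.0 : 66.4 : 22.0 : 2.9.

22.7 : 75.3 : 100.0 : 66.4 : 22.0 : 2.9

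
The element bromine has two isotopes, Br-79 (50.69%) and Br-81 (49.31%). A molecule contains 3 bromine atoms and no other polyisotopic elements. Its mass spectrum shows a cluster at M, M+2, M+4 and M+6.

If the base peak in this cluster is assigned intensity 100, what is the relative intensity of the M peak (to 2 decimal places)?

Binomial terms of (0.5069 + 0.4931)^3: M 0.1302, M+2 0.3801, M+4 0.3698, M+6 0.1199 → M+2 is the base peak.
P(M+2) = C(3,1) × 0.5069^2 × 0.4931^1 = 3 × 0.25694761 × 0.4931 = 0.380103 (base)
P(M) = C(3,0) × 0.5069^3 × 0.4931^0 = 1 × 0.13024674 × 1.0000 = 0.130247
Relative intensity = 0.130247 / 0.380103 × 100 = 34.27

34.27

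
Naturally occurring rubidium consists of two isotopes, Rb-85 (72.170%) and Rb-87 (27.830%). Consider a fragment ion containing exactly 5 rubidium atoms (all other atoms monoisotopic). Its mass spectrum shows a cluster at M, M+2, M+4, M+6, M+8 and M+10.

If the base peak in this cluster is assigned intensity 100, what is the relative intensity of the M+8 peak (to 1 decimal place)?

(0.72170 + 0.27830)^5 gives M 0.1958, M+2 0.3775, M+4 0.2911, M+6 0.1123, M+8 0.0216, M+10 0.0017; the largest is M+2.
P(M+2) = C(5,1) × 0.72170^4 × 0.27830^1 = 5 × 0.27128565 × 0.2783 = 0.377494 (base)
P(M+8) = C(5,4) × 0.72170^1 × 0.27830^4 = 5 × 0.7217 × 0.00599864 = 0.021646
Relative intensity = 0.021646 / 0.377494 × 100 = 5.7

5.7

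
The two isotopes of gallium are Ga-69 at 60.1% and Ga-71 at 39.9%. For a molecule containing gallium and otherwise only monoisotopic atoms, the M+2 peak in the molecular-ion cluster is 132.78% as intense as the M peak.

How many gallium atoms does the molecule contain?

The M+2/M ratio from n Ga atoms is n · q/p = n · 0.399/0.601.
n = 1.3278 × 0.601/0.399 = 2.00 ≈ 2

2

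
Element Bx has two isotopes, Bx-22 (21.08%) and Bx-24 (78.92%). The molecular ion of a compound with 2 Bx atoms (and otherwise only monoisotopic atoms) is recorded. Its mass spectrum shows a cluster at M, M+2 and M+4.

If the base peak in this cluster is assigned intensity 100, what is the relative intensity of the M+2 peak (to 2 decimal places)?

53.42

Binomial terms of (0.2108 + 0.7892)^2: M 0.0444, M+2 0.3327, M+4 0.6228 → M+4 is the base peak.
P(M+4) = C(2,2) × 0.2108^0 × 0.7892^2 = 1 × 1.0000 × 0.62283664 = 0.622837 (base)
P(M+2) = C(2,1) × 0.2108^1 × 0.7892^1 = 2 × 0.2108 × 0.7892 = 0.332727
Relative intensity = 0.332727 / 0.622837 × 100 = 53.42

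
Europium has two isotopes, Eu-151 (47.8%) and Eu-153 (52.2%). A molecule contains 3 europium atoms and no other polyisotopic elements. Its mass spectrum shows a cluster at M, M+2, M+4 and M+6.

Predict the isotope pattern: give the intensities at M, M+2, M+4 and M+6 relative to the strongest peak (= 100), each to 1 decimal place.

28.0 : 91.6 : 100.0 : 36.4

Each Eu atom is independently Eu-151 (p = 0.478) or Eu-153 (q = 0.522); the cluster is the binomial expansion (p + q)^3.
P(M) = 0.478^3 = 0.109215
P(M+2) = 3 × 0.478^2 × 0.522^1 = 0.357806
P(M+4) = 3 × 0.478^1 × 0.522^2 = 0.390742
P(M+6) = 0.522^3 = 0.142237
The M+4 peak is largest (0.390742); scaling to 100 gives 28.0 : 91.6 : 100.0 : 36.4.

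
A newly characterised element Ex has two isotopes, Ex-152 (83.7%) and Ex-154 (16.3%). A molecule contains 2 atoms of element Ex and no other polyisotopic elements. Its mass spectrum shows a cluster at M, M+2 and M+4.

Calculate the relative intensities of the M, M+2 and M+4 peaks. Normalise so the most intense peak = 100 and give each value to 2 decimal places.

100.00 : 38.95 : 3.79

Each Ex atom is independently Ex-152 (p = 0.837) or Ex-154 (q = 0.163); the cluster is the binomial expansion (p + q)^2.
P(M) = 0.837^2 = 0.700569
P(M+2) = 2 × 0.837^1 × 0.163^1 = 0.272862
P(M+4) = 0.163^2 = 0.026569
The M peak is largest (0.700569); scaling to 100 gives 100.00 : 38.95 : 3.79.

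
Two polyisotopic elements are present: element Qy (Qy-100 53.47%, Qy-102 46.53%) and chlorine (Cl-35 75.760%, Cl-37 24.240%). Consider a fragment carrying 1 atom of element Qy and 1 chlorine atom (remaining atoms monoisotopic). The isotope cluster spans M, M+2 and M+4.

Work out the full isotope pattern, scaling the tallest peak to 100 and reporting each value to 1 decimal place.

Element Qy pattern (n=1): 0.5347 : 0.4653
Chlorine pattern (n=1): 0.7576 : 0.2424
Convolve the two distributions (both contribute in 2-u steps):
  M: 0.5347×0.7576 = 0.405089
  M+2: 0.5347×0.2424 + 0.4653×0.7576 = 0.482123
  M+4: 0.4653×0.2424 = 0.112789
Scale to base peak (0.482123) = 100: 84.0 : 100.0 : 23.4

84.0 : 100.0 : 23.4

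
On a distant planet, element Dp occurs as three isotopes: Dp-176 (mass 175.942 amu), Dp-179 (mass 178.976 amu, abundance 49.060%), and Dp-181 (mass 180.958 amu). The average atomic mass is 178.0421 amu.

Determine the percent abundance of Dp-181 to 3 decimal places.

12.193%

The remaining 50.940% is split between Dp-176 (fraction x) and Dp-181 (fraction 0.50940 − x).
Substituting: 175.942x + 180.958(0.50940 − x) = 90.2364744
(175.942 − 180.958)x = -1.9435308  ⇒  x = 0.38747, y = 0.12193
Dp-176: 38.747%, Dp-181: 12.193%.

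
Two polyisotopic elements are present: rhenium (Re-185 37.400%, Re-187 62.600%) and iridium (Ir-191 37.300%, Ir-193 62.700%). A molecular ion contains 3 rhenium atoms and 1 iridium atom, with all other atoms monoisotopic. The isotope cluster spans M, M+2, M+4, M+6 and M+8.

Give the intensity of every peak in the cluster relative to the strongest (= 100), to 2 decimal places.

5.31 : 35.62 : 89.52 : 100.00 : 41.89

Rhenium pattern (n=3): 0.05231362 : 0.26268713 : 0.43968487 : 0.24531438
Iridium pattern (n=1): 0.3730 : 0.6270
Convolve the two distributions (both contribute in 2-u steps):
  M: 0.05231362×0.3730 = 0.019513
  M+2: 0.05231362×0.6270 + 0.26268713×0.3730 = 0.130783
  M+4: 0.26268713×0.6270 + 0.43968487×0.3730 = 0.328707
  M+6: 0.43968487×0.6270 + 0.24531438×0.3730 = 0.367185
  M+8: 0.24531438×0.6270 = 0.153812
Scale to base peak (0.367185) = 100: 5.31 : 35.62 : 89.52 : 100.00 : 41.89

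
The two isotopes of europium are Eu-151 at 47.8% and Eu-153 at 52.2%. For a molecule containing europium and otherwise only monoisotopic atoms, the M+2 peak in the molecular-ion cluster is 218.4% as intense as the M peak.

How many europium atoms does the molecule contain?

2

For n independent Eu atoms, I(M+2)/I(M) = n · (abundance Eu-153) / (abundance Eu-151) = n · 0.522/0.478.
n = 2.184 × 0.478/0.522 = 2.00 ≈ 2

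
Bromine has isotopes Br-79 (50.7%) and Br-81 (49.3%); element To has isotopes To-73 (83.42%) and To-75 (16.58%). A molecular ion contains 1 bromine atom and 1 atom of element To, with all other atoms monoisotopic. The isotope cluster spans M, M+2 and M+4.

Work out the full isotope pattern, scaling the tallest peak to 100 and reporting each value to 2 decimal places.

85.39 : 100.00 : 16.50

Bromine pattern (n=1): 0.5070 : 0.4930
Element To pattern (n=1): 0.8342 : 0.1658
Convolve the two distributions (both contribute in 2-u steps):
  M: 0.5070×0.8342 = 0.422939
  M+2: 0.5070×0.1658 + 0.4930×0.8342 = 0.495321
  M+4: 0.4930×0.1658 = 0.081739
Scale to base peak (0.495321) = 100: 85.39 : 100.00 : 16.50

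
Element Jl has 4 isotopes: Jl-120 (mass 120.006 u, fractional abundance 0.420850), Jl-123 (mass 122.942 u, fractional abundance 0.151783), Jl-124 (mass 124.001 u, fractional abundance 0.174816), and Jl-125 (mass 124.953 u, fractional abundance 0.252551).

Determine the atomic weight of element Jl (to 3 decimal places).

122.399 u

Weight each isotope mass by its fractional abundance: 0.420850 × 120.006 + 0.151783 × 122.942 + 0.174816 × 124.001 + 0.252551 × 124.953
= 50.5045 + 18.6605 + 21.6774 + 31.5570 = 122.3994 u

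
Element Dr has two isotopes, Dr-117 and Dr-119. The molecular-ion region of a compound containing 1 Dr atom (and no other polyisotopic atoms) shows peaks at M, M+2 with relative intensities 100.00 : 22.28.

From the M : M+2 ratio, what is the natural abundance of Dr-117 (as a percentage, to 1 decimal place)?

81.8%

If p is the fraction of Dr that is Dr-117, then I(M+2)/I(M) = [C(1,1)·p^0·(1−p)] / p^1 = 1·(1−p)/p = 22.28/100.00 = 0.2228
(1−p)/p = 0.2228/1 = 0.2228  ⇒  p = 1/(1 + 0.2228) = 0.8178
Dr-117: 81.8%, Dr-119: 18.2%.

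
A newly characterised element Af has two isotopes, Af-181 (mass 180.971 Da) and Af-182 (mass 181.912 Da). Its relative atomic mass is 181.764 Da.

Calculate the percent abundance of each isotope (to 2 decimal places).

Let x be the fractional abundance of Af-181; then Af-182 has abundance 1 − x.
180.971·x + 181.912·(1 − x) = 181.764
(180.971 − 181.912)·x = 181.764 − 181.912
x = -0.148 / -0.941 = 0.15728 → 15.73% Af-181, 84.27% Af-182.

Af-181: 15.73%, Af-182: 84.27%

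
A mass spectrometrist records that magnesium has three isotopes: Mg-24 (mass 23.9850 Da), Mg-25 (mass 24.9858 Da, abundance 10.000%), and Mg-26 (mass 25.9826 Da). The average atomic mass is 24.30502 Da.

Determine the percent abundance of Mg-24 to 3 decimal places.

78.990%

The remaining 90.000% is split between Mg-24 (fraction x) and Mg-26 (fraction 0.90000 − x).
Substituting: 23.9850x + 25.9826(0.90000 − x) = 21.80644
(23.9850 − 25.9826)x = -1.5779  ⇒  x = 0.78990, y = 0.11010
Mg-24: 78.990%, Mg-26: 11.010%.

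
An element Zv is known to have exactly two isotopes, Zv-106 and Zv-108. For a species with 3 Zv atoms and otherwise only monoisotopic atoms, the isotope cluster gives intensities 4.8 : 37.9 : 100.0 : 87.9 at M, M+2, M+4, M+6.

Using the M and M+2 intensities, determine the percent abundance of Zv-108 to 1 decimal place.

72.5%

Write p for the Zv-106 fraction. I(M+2)/I(M) = [C(3,1)·p^2·(1−p)] / p^3 = 3·(1−p)/p = 37.9/4.8 = 7.8958
(1−p)/p = 7.8958/3 = 2.6319  ⇒  p = 1/(1 + 2.6319) = 0.2753
Zv-106: 27.5%, Zv-108: 72.5%.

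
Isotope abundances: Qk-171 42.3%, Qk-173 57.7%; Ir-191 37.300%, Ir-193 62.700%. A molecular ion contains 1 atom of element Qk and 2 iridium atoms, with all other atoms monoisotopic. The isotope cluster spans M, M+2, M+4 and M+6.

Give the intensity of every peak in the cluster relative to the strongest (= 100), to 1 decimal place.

Element Qk pattern (n=1): 0.4230 : 0.5770
Iridium pattern (n=2): 0.139129 : 0.467742 : 0.393129
Convolve the two distributions (both contribute in 2-u steps):
  M: 0.4230×0.139129 = 0.058852
  M+2: 0.4230×0.467742 + 0.5770×0.139129 = 0.278132
  M+4: 0.4230×0.393129 + 0.5770×0.467742 = 0.436181
  M+6: 0.5770×0.393129 = 0.226835
Scale to base peak (0.436181) = 100: 13.5 : 63.8 : 100.0 : 52.0

13.5 : 63.8 : 100.0 : 52.0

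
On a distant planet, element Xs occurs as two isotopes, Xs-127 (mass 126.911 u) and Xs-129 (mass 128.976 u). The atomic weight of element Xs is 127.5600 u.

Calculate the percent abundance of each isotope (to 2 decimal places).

With x = fraction of Xs-127 (so Xs-129 is 1 − x):
126.911·x + 128.976·(1 − x) = 127.5600
(126.911 − 128.976)·x = 127.5600 − 128.976
x = -1.4160 / -2.065 = 0.68571 → 68.57% Xs-127, 31.43% Xs-129.

Xs-127: 68.57%, Xs-129: 31.43%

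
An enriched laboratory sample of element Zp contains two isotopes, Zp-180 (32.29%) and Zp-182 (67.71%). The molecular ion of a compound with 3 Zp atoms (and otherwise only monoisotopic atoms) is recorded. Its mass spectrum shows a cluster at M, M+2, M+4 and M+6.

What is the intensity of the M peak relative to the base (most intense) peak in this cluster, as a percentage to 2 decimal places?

Term probabilities: M 0.0337, M+2 0.2118, M+4 0.4441, M+6 0.3104. Base peak = M+4.
P(M+4) = C(3,2) × 0.3229^1 × 0.6771^2 = 3 × 0.3229 × 0.45846441 = 0.444114 (base)
P(M) = C(3,0) × 0.3229^3 × 0.6771^0 = 1 × 0.03366698 × 1.0000 = 0.033667
Relative intensity = 0.033667 / 0.444114 × 100 = 7.58

7.58%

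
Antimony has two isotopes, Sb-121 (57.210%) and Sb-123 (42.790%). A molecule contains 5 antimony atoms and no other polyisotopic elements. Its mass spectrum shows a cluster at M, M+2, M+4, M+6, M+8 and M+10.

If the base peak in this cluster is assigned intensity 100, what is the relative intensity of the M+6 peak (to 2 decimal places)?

(0.57210 + 0.42790)^5 gives M 0.0613, M+2 0.2292, M+4 0.3428, M+6 0.2564, M+8 0.0959, M+10 0.0143; the largest is M+4.
P(M+4) = C(5,2) × 0.57210^3 × 0.42790^2 = 10 × 0.18724742 × 0.18309841 = 0.342847 (base)
P(M+6) = C(5,3) × 0.57210^2 × 0.42790^3 = 10 × 0.32729841 × 0.07834781 = 0.256431
Relative intensity = 0.256431 / 0.342847 × 100 = 74.79

74.79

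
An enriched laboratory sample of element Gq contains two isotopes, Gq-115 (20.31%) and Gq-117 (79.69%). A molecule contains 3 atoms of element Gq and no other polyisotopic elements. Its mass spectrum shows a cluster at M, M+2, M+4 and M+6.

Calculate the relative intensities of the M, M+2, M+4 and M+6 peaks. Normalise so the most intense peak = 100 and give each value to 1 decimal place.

1.7 : 19.5 : 76.5 : 100.0

Expanding (0.2031 + 0.7969)^3:
P(M) = 0.2031^3 = 0.008378
P(M+2) = 3 × 0.2031^2 × 0.7969^1 = 0.098615
P(M+4) = 3 × 0.2031^1 × 0.7969^2 = 0.386936
P(M+6) = 0.7969^3 = 0.506071
The M+6 peak is largest (0.506071); scaling to 100 gives 1.7 : 19.5 : 76.5 : 100.0.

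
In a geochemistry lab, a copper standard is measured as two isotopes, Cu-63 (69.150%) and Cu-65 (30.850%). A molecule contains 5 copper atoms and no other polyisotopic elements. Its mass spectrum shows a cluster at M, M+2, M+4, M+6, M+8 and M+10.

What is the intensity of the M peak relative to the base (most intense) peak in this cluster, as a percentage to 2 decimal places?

Binomial terms of (0.69150 + 0.30850)^5: M 0.1581, M+2 0.3527, M+4 0.3147, M+6 0.1404, M+8 0.0313, M+10 0.0028 → M+2 is the base peak.
P(M+2) = C(5,1) × 0.69150^4 × 0.30850^1 = 5 × 0.2286487 × 0.3085 = 0.352691 (base)
P(M) = C(5,0) × 0.69150^5 × 0.30850^0 = 1 × 0.15811058 × 1.0000 = 0.158111
Relative intensity = 0.158111 / 0.352691 × 100 = 44.83

44.83%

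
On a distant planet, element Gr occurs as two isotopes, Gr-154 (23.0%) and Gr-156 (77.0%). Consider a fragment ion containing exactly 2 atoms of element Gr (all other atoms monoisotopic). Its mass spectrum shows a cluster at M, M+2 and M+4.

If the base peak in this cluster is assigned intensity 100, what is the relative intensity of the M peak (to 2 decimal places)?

8.92

(0.230 + 0.770)^2 gives M 0.0529, M+2 0.3542, M+4 0.5929; the largest is M+4.
P(M+4) = C(2,2) × 0.230^0 × 0.770^2 = 1 × 1.0000 × 0.5929 = 0.592900 (base)
P(M) = C(2,0) × 0.230^2 × 0.770^0 = 1 × 0.0529 × 1.0000 = 0.052900
Relative intensity = 0.052900 / 0.592900 × 100 = 8.92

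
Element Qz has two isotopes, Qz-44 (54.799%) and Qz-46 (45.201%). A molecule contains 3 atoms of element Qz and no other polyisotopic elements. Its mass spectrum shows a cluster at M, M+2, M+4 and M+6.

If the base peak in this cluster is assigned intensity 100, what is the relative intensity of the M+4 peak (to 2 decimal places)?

82.49

(0.54799 + 0.45201)^3 gives M 0.1646, M+2 0.4072, M+4 0.3359, M+6 0.0924; the largest is M+2.
P(M+2) = C(3,1) × 0.54799^2 × 0.45201^1 = 3 × 0.30029304 × 0.45201 = 0.407206 (base)
P(M+4) = C(3,2) × 0.54799^1 × 0.45201^2 = 3 × 0.54799 × 0.20431304 = 0.335885
Relative intensity = 0.335885 / 0.407206 × 100 = 82.49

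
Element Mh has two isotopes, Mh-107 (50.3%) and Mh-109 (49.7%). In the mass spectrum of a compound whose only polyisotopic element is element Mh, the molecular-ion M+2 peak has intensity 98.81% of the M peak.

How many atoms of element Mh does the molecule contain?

1

For n independent Mh atoms, I(M+2)/I(M) = n · (abundance Mh-109) / (abundance Mh-107) = n · 0.497/0.503.
n = 0.9881 × 0.503/0.497 = 1.00 ≈ 1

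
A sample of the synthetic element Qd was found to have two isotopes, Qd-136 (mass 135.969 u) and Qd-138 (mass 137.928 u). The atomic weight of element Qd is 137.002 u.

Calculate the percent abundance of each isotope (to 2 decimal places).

Qd-136: 47.27%, Qd-138: 52.73%

Let x be the fractional abundance of Qd-136; then Qd-138 has abundance 1 − x.
135.969·x + 137.928·(1 − x) = 137.002
(135.969 − 137.928)·x = 137.002 − 137.928
x = -0.926 / -1.959 = 0.47269 → 47.27% Qd-136, 52.73% Qd-138.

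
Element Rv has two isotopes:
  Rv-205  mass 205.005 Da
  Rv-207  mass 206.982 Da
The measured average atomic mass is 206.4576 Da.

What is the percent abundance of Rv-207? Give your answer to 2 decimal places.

73.47%

With x = fraction of Rv-205 (so Rv-207 is 1 − x):
205.005·x + 206.982·(1 − x) = 206.4576
(205.005 − 206.982)·x = 206.4576 − 206.982
x = -0.5244 / -1.977 = 0.26525 → 26.53% Rv-205, 73.47% Rv-207.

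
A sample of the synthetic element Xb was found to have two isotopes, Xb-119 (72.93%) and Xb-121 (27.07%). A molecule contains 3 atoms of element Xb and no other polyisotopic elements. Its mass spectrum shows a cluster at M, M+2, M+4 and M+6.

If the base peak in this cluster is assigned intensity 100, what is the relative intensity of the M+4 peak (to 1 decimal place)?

37.1

Term probabilities: M 0.3879, M+2 0.4319, M+4 0.1603, M+6 0.0198. Base peak = M+2.
P(M+2) = C(3,1) × 0.7293^2 × 0.2707^1 = 3 × 0.53187849 × 0.2707 = 0.431939 (base)
P(M+4) = C(3,2) × 0.7293^1 × 0.2707^2 = 3 × 0.7293 × 0.07327849 = 0.160326
Relative intensity = 0.160326 / 0.431939 × 100 = 37.1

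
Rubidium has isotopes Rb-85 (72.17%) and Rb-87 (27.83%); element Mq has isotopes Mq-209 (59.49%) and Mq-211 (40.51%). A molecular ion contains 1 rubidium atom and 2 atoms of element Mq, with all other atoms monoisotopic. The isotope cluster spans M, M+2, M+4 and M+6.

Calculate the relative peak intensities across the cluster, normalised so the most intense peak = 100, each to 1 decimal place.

Rubidium pattern (n=1): 0.7217 : 0.2783
Element Mq pattern (n=2): 0.35390601 : 0.48198798 : 0.16410601
Convolve the two distributions (both contribute in 2-u steps):
  M: 0.7217×0.35390601 = 0.255414
  M+2: 0.7217×0.48198798 + 0.2783×0.35390601 = 0.446343
  M+4: 0.7217×0.16410601 + 0.2783×0.48198798 = 0.252573
  M+6: 0.2783×0.16410601 = 0.045671
Scale to base peak (0.446343) = 100: 57.2 : 100.0 : 56.6 : 10.2

57.2 : 100.0 : 56.6 : 10.2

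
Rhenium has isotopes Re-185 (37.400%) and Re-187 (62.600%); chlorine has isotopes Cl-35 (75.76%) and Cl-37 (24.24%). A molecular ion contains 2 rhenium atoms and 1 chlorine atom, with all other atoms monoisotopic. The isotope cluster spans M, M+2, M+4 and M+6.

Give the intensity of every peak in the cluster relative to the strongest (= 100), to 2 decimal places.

Rhenium pattern (n=2): 0.139876 : 0.468248 : 0.391876
Chlorine pattern (n=1): 0.7576 : 0.2424
Convolve the two distributions (both contribute in 2-u steps):
  M: 0.139876×0.7576 = 0.105970
  M+2: 0.139876×0.2424 + 0.468248×0.7576 = 0.388651
  M+4: 0.468248×0.2424 + 0.391876×0.7576 = 0.410389
  M+6: 0.391876×0.2424 = 0.094991
Scale to base peak (0.410389) = 100: 25.82 : 94.70 : 100.00 : 23.15

25.82 : 94.70 : 100.00 : 23.15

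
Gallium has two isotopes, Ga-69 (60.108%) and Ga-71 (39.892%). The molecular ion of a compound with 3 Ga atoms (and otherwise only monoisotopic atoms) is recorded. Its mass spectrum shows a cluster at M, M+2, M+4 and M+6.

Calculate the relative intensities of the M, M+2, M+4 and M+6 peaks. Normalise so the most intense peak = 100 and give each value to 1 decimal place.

50.2 : 100.0 : 66.4 : 14.7

Each Ga atom is independently Ga-69 (p = 0.60108) or Ga-71 (q = 0.39892); the cluster is the binomial expansion (p + q)^3.
P(M) = 0.60108^3 = 0.217169
P(M+2) = 3 × 0.60108^2 × 0.39892^1 = 0.432386
P(M+4) = 3 × 0.60108^1 × 0.39892^2 = 0.286963
P(M+6) = 0.39892^3 = 0.063483
The M+2 peak is largest (0.432386); scaling to 100 gives 50.2 : 100.0 : 66.4 : 14.7.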